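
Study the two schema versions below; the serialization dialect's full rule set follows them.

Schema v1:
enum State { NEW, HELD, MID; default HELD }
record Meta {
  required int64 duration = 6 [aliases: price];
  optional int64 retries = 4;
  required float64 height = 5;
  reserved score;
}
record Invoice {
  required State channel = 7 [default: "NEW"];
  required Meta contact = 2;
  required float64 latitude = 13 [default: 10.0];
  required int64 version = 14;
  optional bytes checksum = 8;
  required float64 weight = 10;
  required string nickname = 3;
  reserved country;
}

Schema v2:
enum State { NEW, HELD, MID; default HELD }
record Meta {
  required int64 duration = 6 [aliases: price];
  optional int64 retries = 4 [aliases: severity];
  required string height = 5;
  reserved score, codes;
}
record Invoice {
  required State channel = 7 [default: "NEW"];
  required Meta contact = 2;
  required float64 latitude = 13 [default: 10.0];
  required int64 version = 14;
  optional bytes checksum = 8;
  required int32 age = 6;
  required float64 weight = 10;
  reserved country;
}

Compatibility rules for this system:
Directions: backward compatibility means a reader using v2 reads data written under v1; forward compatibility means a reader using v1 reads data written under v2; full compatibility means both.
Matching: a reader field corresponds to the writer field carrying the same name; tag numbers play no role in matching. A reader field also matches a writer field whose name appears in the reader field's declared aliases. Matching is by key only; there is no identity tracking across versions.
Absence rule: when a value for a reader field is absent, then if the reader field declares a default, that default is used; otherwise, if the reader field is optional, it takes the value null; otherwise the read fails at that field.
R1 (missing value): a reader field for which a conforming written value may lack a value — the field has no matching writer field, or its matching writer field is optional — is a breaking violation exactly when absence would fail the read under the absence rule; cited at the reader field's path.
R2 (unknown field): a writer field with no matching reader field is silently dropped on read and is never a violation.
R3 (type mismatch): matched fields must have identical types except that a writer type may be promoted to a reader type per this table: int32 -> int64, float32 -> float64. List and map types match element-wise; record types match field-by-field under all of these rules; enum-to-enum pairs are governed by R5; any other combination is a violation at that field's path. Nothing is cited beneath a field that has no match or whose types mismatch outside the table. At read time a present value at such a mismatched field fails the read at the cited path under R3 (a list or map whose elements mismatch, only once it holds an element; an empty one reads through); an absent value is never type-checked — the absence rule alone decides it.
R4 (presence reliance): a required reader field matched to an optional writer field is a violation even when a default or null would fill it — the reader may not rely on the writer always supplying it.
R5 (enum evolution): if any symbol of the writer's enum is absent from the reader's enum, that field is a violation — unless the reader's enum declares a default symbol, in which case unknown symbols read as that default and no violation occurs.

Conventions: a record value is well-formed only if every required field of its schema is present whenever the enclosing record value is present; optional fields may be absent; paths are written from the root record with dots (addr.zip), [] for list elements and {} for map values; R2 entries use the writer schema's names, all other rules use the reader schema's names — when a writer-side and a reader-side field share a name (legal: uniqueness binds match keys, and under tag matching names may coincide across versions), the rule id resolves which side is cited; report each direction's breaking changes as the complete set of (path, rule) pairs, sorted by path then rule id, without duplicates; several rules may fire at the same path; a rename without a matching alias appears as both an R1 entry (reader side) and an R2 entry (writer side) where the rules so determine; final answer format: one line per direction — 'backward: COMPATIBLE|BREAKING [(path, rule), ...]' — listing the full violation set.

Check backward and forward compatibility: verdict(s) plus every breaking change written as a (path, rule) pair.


backward: BREAKING [(age, R1), (contact.height, R3)]; forward: BREAKING [(contact.height, R3), (nickname, R1)]

the writer's type comes first in each Invoice pair
backward for Invoice (reader v2, writer v1):
  channel: State -> State, writer required; from channel
  contact: Meta -> Meta, writer required; from contact
  latitude: float64 -> float64, writer required; from latitude
  version: int64 -> int64, writer required; from version
  checksum: bytes -> bytes, writer optional; from checksum
  age has no writer counterpart
  weight: float64 -> float64, writer required; from weight
  writer nickname: unknown to reader
  contact.duration: int64 -> int64, writer required; from contact.duration
  contact.retries: int64 -> int64, writer optional; from contact.retries
  contact.height: float64 -> string, writer required; from contact.height
  R1 fires at age
  R3 fires at contact.height
  => 2 violation(s): backward is BREAKING for Invoice
forward for Invoice (reader v1, writer v2):
  channel: State -> State, writer required; from channel
  contact: Meta -> Meta, writer required; from contact
  latitude: float64 -> float64, writer required; from latitude
  version: int64 -> int64, writer required; from version
  checksum: bytes -> bytes, writer optional; from checksum
  weight: float64 -> float64, writer required; from weight
  nickname has no writer counterpart
  writer age: unknown to reader
  contact.duration: int64 -> int64, writer required; from contact.duration
  contact.retries: int64 -> int64, writer optional; from contact.retries
  contact.height: string -> float64, writer required; from contact.height
  R3 fires at contact.height
  R1 fires at nickname
  => 2 violation(s): forward is BREAKING for Invoice


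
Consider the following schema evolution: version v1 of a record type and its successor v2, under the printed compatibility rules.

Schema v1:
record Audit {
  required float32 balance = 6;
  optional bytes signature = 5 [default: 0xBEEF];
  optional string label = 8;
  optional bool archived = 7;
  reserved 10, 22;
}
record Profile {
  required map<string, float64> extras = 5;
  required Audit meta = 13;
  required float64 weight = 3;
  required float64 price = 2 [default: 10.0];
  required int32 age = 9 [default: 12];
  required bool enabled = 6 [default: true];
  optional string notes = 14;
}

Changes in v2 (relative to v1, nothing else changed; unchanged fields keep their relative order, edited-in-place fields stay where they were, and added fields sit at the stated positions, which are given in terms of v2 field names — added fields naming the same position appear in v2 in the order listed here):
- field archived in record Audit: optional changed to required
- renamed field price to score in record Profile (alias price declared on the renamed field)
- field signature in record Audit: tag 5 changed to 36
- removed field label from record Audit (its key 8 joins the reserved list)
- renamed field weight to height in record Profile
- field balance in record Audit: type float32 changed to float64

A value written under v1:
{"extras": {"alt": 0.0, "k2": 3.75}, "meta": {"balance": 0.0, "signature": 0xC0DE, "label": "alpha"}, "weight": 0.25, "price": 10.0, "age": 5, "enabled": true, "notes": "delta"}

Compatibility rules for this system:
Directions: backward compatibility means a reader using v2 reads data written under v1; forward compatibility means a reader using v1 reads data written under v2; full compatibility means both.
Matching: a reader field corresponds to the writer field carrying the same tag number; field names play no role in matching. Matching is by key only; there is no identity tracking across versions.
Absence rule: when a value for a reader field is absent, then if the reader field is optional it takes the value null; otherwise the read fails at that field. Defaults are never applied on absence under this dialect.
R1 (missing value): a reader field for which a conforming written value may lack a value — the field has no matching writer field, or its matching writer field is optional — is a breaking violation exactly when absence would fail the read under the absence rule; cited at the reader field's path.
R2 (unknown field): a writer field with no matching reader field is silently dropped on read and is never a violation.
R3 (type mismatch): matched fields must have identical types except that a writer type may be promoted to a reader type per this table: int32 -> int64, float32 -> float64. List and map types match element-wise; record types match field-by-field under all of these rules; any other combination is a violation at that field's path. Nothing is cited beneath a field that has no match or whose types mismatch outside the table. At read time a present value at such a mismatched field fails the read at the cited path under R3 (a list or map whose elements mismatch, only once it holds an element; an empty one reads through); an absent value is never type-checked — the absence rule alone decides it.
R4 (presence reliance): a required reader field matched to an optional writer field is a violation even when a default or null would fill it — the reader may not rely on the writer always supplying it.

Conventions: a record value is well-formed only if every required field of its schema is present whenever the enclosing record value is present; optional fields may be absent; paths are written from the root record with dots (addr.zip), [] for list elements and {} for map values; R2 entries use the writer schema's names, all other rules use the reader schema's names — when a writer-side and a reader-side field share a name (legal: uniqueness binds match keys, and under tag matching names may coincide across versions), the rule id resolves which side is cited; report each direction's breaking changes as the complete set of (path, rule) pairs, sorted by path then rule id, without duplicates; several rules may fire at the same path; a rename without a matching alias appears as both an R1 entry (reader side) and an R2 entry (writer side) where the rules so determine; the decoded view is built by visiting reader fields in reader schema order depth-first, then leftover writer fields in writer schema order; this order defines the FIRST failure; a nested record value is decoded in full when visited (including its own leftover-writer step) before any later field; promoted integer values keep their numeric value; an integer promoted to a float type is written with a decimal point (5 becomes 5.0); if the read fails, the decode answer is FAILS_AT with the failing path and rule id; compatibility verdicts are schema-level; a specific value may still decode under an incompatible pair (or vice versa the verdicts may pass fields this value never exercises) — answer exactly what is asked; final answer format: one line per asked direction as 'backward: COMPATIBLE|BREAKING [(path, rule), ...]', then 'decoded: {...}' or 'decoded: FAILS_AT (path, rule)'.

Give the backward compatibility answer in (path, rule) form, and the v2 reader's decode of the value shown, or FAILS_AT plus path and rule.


arrows below run writer -> reader for Profile
checking backward for Profile: reader v2 against writer v1:
  writer required, map<string, float64> -> map<string, float64>: reader extras maps from writer extras
  writer required, Audit -> Audit: reader meta maps from writer meta
  writer required, float64 -> float64: reader height maps from writer weight
  writer required, float64 -> float64: reader score maps from writer price
  writer required, int32 -> int32: reader age maps from writer age
  writer required, bool -> bool: reader enabled maps from writer enabled
  writer optional, string -> string: reader notes maps from writer notes
  writer required, float32 -> float64: reader meta.balance maps from writer meta.balance
  no writer field matches reader meta.signature
  writer optional, bool -> bool: reader meta.archived maps from writer meta.archived
  writer field meta.signature has no reader counterpart
  writer field meta.label has no reader counterpart
  breaking: (meta.archived, R1)
  breaking: (meta.archived, R4)
  => backward verdict for Profile: BREAKING, 2 violation(s)
decode walk for Profile under reader schema v2:
  extras := {"alt": 0.0, "k2": 3.75}
  meta.balance := 0.0 (float32 -> float64)
  meta.signature := null (absent, optional -> null)
  read fails at meta.archived under R1 (no fill)
  => FAILS_AT (meta.archived, R1)
diffs on Profile not affecting the asked answer:
  renamed field price to score in record Profile (alias price declared on the renamed field) -> triggers nothing under Profile's printed rules — same verdict
  field signature in record Audit: tag 5 changed to 36 -> triggers nothing under Profile's printed rules — same verdict
  removed field label from record Audit (its key 8 joins the reserved list) -> triggers nothing under Profile's printed rules — same verdict
  renamed field weight to height in record Profile -> triggers nothing under Profile's printed rules — same verdict
  field balance in record Audit: type float32 changed to float64 -> its effect on Profile is confined to the forward direction, not asked

backward: BREAKING [(meta.archived, R1), (meta.archived, R4)]; decoded: FAILS_AT (meta.archived, R1)


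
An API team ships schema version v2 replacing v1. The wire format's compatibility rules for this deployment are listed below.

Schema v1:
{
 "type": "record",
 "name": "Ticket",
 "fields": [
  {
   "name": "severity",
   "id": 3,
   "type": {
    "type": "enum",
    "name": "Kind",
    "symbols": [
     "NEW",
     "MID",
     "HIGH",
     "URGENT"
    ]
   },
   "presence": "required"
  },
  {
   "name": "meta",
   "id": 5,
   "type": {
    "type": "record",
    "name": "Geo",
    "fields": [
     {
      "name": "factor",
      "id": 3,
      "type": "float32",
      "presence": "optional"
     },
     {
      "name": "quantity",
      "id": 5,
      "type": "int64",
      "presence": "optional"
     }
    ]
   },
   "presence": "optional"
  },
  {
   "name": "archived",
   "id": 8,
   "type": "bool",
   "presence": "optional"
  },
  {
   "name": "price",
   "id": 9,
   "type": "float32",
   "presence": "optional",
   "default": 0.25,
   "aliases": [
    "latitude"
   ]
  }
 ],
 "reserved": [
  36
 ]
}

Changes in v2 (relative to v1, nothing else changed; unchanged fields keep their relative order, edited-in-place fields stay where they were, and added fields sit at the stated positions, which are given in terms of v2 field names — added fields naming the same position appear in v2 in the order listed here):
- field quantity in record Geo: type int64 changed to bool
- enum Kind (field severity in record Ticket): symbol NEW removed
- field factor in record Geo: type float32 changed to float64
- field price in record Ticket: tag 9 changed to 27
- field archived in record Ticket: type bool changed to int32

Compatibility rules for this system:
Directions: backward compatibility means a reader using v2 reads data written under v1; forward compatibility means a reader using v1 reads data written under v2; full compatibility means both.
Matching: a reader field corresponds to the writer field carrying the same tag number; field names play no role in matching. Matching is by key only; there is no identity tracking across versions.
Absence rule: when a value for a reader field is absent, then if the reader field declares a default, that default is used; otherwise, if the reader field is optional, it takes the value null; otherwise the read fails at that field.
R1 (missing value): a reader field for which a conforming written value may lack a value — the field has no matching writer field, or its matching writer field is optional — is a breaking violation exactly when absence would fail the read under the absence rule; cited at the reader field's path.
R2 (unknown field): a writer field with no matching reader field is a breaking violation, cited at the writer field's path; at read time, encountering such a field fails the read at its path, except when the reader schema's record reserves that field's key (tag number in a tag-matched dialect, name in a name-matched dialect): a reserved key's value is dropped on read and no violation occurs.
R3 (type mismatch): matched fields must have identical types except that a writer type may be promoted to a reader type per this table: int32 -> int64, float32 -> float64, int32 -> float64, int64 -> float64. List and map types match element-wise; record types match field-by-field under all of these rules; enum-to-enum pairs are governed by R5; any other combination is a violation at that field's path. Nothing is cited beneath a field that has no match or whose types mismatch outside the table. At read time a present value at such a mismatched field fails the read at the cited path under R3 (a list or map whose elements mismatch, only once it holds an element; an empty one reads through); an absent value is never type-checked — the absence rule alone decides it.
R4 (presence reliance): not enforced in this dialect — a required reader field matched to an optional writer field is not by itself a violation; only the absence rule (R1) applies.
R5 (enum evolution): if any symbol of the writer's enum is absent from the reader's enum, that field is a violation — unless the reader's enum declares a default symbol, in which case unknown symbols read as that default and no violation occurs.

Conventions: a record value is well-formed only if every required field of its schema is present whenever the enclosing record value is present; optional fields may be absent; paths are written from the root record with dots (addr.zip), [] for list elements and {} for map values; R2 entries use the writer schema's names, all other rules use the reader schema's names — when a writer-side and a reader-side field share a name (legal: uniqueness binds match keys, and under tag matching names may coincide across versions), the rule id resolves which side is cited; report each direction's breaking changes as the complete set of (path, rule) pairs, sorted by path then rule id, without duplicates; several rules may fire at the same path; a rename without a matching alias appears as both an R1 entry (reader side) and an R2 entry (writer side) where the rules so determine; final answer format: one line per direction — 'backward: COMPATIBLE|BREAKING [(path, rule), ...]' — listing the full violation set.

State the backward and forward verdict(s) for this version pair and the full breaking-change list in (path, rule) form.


in Ticket below, arrows point writer -> reader
backward for Ticket (reader v2, writer v1):
  severity: paired with writer severity (Kind -> Kind; writer required)
  meta: paired with writer meta (Geo -> Geo; writer optional)
  archived: paired with writer archived (bool -> int32; writer optional)
  price: no writer match
  leftover writer field: price
  meta.factor: paired with writer meta.factor (float32 -> float64; writer optional)
  meta.quantity: paired with writer meta.quantity (int64 -> bool; writer optional)
  rule R3 violated at archived
  rule R3 violated at meta.quantity
  rule R2 violated at price
  rule R5 violated at severity
  => 4 violation(s): backward is BREAKING for Ticket
forward for Ticket (reader v1, writer v2):
  severity: paired with writer severity (Kind -> Kind; writer required)
  meta: paired with writer meta (Geo -> Geo; writer optional)
  archived: paired with writer archived (int32 -> bool; writer optional)
  price: no writer match
  leftover writer field: price
  meta.factor: paired with writer meta.factor (float64 -> float32; writer optional)
  meta.quantity: paired with writer meta.quantity (bool -> int64; writer optional)
  rule R3 violated at archived
  rule R3 violated at meta.factor
  rule R3 violated at meta.quantity
  rule R2 violated at price
  => 4 violation(s): forward is BREAKING for Ticket

backward: BREAKING [(archived, R3), (meta.quantity, R3), (price, R2), (severity, R5)]; forward: BREAKING [(archived, R3), (meta.factor, R3), (meta.quantity, R3), (price, R2)]


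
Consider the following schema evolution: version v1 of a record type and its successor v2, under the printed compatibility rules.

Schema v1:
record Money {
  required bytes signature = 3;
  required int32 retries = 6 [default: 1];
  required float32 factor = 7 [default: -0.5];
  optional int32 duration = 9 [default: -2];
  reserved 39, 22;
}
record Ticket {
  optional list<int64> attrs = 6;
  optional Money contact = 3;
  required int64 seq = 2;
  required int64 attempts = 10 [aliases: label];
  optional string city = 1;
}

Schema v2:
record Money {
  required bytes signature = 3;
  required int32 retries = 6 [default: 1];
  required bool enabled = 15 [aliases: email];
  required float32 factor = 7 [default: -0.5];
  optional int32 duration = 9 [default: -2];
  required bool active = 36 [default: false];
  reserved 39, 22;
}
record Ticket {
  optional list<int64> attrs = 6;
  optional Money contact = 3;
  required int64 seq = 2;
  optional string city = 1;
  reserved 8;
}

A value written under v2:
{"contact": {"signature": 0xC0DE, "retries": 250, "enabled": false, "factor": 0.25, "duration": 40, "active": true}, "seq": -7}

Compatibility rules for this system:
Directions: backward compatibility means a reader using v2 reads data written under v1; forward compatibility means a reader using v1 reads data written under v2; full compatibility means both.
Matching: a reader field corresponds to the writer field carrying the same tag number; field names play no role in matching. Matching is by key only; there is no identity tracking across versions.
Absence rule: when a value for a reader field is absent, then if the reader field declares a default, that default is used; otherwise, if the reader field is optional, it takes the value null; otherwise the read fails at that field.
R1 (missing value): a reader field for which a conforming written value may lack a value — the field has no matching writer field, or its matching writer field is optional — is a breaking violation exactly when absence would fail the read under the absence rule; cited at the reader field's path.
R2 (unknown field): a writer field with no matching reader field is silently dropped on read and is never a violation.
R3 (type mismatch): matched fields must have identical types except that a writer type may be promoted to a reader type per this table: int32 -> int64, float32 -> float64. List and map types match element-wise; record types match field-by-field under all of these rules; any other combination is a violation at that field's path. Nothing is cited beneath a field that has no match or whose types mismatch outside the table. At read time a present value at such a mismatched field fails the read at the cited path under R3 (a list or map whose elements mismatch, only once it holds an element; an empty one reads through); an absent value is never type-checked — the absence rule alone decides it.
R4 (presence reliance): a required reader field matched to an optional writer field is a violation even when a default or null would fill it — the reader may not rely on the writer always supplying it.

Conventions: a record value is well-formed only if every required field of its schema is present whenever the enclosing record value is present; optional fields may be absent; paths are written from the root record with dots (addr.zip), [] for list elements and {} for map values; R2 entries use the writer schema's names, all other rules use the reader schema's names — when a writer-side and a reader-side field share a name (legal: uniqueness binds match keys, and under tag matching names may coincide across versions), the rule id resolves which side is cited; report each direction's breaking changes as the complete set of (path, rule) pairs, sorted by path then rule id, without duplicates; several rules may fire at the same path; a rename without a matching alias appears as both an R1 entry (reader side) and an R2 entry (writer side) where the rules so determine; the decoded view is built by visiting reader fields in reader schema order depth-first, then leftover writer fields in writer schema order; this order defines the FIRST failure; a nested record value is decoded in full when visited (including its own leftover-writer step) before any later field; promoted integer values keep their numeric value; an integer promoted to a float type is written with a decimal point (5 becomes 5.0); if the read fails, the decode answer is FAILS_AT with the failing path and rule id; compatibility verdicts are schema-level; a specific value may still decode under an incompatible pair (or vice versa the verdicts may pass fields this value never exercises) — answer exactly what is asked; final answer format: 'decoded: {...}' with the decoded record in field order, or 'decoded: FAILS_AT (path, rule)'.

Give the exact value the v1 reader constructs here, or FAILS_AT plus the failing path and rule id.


the writer's type comes first in each Ticket pair
decode (reader v1):
  attrs := null (not supplied -> null)
  contact.signature := 0xC0DE
  contact.retries := 250
  contact.factor := 0.25
  contact.duration := 40
  writer contact.enabled: unmatched, discarded
  writer contact.active: unmatched, discarded
  seq := -7
  read fails at attempts under R1 (no fill)
  => FAILS_AT (attempts, R1)
checking off the Ticket differences that do not matter here:
  added field active to record Money: required bool, tag 36, default false (in v2 it sits last) -> inert under this dialect — no rule fires on Ticket and the result does not move
  added field enabled to record Money: required bool, tag 15 (in v2 it sits immediately before factor) -> schema-level compatibility only; this Ticket value's decode is unchanged

decoded: FAILS_AT (attempts, R1)


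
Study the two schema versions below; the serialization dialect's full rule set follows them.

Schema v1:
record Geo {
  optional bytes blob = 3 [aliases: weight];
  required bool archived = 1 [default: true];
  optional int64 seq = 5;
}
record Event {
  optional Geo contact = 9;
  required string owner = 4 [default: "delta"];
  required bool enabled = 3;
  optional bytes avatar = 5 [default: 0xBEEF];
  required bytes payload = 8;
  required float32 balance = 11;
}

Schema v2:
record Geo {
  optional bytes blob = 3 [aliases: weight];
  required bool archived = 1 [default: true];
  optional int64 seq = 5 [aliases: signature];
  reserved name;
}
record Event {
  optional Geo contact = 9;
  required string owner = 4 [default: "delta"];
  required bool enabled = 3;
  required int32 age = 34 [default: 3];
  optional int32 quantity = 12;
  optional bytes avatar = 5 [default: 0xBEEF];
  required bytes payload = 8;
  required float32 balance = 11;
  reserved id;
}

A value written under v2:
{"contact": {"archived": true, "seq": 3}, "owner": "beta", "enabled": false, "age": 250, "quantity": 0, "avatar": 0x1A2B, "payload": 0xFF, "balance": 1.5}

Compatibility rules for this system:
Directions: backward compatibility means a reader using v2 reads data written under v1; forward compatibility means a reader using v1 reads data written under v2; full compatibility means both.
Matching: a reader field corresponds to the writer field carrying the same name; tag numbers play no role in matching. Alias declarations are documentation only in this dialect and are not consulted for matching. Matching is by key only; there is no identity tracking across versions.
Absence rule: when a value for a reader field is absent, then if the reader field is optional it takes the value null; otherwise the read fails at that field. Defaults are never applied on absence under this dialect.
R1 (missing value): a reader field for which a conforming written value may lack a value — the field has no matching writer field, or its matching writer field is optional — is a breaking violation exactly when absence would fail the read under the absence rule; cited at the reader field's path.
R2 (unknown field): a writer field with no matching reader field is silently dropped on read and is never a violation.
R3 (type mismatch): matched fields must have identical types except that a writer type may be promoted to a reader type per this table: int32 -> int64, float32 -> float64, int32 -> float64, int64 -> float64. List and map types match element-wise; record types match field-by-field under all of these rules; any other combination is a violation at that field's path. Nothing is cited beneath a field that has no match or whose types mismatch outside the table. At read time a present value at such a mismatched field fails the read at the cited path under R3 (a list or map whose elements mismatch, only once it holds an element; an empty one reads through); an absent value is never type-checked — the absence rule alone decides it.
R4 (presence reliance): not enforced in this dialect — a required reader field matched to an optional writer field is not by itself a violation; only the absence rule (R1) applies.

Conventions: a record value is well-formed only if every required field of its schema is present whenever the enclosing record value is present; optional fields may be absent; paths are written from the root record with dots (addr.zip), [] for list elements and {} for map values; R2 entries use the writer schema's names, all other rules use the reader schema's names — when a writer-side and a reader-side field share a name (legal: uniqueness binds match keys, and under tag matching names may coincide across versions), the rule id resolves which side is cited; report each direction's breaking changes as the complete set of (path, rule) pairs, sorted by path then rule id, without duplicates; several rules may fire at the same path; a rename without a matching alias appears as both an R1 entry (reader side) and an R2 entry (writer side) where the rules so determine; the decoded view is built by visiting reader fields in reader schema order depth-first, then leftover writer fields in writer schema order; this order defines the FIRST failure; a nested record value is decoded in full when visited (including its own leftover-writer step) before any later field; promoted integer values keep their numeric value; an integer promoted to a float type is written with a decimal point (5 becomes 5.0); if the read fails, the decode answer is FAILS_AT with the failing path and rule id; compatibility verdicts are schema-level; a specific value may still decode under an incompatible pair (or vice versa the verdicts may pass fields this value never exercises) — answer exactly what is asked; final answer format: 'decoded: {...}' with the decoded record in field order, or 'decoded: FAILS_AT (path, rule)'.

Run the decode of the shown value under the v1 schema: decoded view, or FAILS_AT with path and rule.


decoded: {"contact": {"blob": null, "archived": true, "seq": 3}, "owner": "beta", "enabled": false, "avatar": 0x1A2B, "payload": 0xFF, "balance": 1.5}

the writer's type comes first in each Event pair
decode walk for Event under reader schema v1:
  contact.blob := null (absent, optional -> null)
  contact.archived := true
  contact.seq := 3
  owner := "beta"
  enabled := false
  avatar := 0x1A2B
  payload := 0xFF
  balance := 1.5
  writer age: unknown -> dropped
  writer quantity: unknown -> dropped
  => decoded: {"contact": {"blob": null, "archived": true, "seq": 3}, "owner": "beta", "enabled": false, "avatar": 0x1A2B, "payload": 0xFF, "balance": 1.5}
the other Event changes do not affect what is asked:
  added field age to record Event: required int32, tag 34, default 3 (in v2 it sits immediately before avatar) -> changes Event's schema-level verdicts only — the decode of this value is the same
  added field quantity to record Event: optional int32, tag 12 (in v2 it sits immediately before avatar) -> fires no rule on Event under this dialect and leaves the result unchanged


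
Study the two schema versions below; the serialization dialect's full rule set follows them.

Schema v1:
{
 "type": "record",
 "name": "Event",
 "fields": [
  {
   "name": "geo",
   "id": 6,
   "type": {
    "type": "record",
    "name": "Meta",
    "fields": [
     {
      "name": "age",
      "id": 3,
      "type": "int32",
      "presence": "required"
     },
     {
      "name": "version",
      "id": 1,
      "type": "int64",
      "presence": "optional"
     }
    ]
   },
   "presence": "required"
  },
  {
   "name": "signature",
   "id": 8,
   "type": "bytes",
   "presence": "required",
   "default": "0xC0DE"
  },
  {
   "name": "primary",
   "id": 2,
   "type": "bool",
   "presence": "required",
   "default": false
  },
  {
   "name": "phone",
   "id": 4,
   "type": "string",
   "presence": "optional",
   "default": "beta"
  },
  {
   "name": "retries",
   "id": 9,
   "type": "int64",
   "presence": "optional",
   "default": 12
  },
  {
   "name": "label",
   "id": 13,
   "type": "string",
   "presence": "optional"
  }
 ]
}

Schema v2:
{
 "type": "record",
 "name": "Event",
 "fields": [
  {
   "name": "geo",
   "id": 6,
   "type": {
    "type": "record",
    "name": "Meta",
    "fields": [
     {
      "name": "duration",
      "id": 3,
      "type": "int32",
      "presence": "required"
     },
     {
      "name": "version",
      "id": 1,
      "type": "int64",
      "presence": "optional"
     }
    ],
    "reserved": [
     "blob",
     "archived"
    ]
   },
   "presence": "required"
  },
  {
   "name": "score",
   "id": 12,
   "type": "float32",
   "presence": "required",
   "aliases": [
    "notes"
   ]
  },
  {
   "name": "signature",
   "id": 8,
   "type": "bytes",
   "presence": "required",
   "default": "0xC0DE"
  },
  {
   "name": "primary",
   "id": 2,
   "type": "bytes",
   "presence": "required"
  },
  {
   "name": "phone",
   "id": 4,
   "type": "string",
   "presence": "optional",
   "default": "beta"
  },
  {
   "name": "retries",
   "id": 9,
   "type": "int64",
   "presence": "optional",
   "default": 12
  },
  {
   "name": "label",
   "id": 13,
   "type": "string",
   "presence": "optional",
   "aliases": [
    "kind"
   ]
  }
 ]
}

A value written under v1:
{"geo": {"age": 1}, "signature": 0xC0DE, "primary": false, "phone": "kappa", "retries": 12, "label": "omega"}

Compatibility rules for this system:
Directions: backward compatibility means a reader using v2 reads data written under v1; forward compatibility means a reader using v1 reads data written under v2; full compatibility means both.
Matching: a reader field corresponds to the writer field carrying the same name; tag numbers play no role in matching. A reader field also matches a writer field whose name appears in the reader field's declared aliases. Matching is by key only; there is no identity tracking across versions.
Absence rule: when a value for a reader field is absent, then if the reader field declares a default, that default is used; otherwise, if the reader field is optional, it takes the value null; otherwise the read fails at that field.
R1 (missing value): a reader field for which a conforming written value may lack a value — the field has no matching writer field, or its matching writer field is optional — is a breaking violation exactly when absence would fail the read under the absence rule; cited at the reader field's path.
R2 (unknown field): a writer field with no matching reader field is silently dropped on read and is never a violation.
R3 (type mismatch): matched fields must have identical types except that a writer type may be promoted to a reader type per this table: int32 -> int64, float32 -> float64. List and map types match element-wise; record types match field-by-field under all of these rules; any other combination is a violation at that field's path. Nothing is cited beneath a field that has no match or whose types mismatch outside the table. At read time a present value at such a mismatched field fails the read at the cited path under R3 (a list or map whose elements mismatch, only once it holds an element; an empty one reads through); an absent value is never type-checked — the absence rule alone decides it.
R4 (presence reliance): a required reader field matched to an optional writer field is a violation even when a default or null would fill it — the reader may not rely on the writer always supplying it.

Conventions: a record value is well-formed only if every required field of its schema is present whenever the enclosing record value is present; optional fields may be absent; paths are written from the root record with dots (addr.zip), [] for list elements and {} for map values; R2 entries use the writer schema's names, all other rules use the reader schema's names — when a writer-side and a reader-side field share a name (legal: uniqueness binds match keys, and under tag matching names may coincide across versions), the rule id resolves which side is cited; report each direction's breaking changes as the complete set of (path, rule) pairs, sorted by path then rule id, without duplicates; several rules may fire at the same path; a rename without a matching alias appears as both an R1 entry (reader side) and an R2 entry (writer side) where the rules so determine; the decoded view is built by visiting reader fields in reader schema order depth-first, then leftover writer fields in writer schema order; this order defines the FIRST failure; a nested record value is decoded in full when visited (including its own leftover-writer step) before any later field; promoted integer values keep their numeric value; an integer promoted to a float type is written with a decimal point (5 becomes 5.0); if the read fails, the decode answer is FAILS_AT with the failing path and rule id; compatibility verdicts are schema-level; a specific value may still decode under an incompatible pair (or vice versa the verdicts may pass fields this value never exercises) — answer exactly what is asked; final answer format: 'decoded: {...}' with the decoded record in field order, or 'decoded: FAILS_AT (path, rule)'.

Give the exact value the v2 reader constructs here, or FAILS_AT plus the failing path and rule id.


each type pair in Event: writer, then reader
decode walk for Event under reader schema v2:
  read fails at geo.duration under R1 (no fill)
  => FAILS_AT (geo.duration, R1)
diffs on Event not affecting the asked answer:
  added field score to record Event: required float32, tag 12 (in v2 it sits immediately before signature) -> affects the rule determinations only; this particular Event value decodes identically
  field primary in record Event: type bool changed to bytes (its default is dropped) -> affects the rule determinations only; this particular Event value decodes identically

decoded: FAILS_AT (geo.duration, R1)


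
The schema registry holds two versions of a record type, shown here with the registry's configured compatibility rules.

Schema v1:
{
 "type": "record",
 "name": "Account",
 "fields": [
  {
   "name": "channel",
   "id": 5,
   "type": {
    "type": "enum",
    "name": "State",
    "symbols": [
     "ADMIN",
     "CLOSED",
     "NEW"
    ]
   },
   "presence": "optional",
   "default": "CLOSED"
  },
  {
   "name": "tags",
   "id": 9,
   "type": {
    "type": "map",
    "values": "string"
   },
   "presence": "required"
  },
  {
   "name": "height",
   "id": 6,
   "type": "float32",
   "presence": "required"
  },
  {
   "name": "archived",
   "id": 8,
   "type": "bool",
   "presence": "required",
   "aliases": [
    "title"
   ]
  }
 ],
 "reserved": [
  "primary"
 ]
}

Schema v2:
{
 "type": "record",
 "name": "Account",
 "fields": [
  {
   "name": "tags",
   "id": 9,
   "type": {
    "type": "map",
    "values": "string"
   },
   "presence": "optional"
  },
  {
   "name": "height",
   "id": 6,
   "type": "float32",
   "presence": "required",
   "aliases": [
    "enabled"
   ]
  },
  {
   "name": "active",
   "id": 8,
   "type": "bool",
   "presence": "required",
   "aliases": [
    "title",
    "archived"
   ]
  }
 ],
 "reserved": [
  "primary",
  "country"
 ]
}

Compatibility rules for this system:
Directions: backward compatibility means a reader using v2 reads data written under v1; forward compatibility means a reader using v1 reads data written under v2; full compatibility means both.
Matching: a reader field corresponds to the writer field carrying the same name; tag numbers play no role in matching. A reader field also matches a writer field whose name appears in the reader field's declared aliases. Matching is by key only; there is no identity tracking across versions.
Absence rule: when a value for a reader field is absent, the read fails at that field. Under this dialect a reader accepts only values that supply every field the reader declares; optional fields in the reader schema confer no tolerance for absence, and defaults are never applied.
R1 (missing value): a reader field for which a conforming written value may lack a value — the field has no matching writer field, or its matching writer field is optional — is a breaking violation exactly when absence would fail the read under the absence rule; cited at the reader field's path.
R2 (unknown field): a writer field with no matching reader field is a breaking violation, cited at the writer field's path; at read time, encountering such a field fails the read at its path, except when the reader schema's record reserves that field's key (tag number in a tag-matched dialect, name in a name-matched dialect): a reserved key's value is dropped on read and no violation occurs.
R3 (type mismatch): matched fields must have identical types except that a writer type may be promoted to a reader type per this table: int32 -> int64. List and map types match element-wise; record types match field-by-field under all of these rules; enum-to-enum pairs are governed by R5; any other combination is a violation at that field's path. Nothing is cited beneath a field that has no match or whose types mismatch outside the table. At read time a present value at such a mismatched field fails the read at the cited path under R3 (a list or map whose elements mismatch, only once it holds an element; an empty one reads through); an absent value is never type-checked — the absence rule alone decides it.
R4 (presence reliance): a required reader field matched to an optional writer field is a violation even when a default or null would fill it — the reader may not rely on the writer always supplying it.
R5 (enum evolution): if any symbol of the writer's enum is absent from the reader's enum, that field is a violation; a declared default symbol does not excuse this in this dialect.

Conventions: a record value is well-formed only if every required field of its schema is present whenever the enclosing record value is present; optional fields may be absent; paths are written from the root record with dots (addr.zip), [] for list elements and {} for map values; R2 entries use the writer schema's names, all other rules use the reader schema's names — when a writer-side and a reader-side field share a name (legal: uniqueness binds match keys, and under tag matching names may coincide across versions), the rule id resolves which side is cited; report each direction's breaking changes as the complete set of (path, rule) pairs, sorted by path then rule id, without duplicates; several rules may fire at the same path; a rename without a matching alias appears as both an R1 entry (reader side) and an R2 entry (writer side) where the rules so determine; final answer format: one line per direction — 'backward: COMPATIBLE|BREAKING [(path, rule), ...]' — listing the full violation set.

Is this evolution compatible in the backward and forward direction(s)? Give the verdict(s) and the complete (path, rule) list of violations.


in Account below, arrows point writer -> reader
backward on Account — v2 reading data written by v1:
  map<string, string> -> map<string, string>, writer required: tags aligns to tags
  float32 -> float32, writer required: height aligns to height
  bool -> bool, writer required: active aligns to archived
  writer channel: unknown to reader
  rule R2 violated at channel
  => backward verdict for Account: BREAKING, 1 violation(s)
forward on Account — v1 reading data written by v2:
  channel: no writer match
  map<string, string> -> map<string, string>, writer optional: tags aligns to tags
  float32 -> float32, writer required: height aligns to height
  archived: no writer match
  writer active: unknown to reader
  rule R2 violated at active
  rule R1 violated at archived
  rule R1 violated at channel
  rule R1 violated at tags
  rule R4 violated at tags
  => forward verdict for Account: BREAKING, 5 violation(s)

backward: BREAKING [(channel, R2)]; forward: BREAKING [(active, R2), (archived, R1), (channel, R1), (tags, R1), (tags, R4)]
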